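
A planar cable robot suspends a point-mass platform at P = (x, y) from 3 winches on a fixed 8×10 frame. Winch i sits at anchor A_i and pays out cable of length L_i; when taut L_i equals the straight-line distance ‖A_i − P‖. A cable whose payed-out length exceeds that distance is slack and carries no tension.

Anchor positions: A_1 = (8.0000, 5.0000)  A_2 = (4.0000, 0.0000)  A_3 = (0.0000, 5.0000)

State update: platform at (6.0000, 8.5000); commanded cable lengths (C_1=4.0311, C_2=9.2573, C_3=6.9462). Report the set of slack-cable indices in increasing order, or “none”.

cable 1: L_1 = ‖A_1−P‖ = 4.0311;  C_1 = 4.0311 → taut
cable 2: L_2 = ‖A_2−P‖ = 8.7321;  C_2 = 9.2573 → slack
cable 3: L_3 = ‖A_3−P‖ = 6.9462;  C_3 = 6.9462 → taut

2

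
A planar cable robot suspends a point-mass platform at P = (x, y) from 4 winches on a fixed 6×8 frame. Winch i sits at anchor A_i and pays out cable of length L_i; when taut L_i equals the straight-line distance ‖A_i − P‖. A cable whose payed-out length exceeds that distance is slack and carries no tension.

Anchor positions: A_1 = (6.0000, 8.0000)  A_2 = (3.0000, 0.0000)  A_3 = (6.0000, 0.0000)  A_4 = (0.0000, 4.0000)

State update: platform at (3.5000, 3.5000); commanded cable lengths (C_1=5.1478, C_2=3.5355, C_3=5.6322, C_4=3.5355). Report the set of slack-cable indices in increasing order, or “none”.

cable 1: L_1 = ‖A_1−P‖ = 5.1478;  C_1 = 5.1478 → taut
cable 2: L_2 = ‖A_2−P‖ = 3.5355;  C_2 = 3.5355 → taut
cable 3: L_3 = ‖A_3−P‖ = 4.3012;  C_3 = 5.6322 → slack
cable 4: L_4 = ‖A_4−P‖ = 3.5355;  C_4 = 3.5355 → taut

3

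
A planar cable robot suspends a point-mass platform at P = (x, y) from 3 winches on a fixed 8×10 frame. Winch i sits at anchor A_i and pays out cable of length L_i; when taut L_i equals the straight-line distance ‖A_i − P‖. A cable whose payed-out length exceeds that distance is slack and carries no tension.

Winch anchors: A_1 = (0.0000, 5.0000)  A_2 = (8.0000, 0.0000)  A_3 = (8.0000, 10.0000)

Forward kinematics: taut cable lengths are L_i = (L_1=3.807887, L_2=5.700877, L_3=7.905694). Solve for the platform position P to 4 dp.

circle eqns → linear via eq_j − eq_1; set c_j = A_j·A_j − L_j²
c_1 = 0.0000+25.0000−14.5000 = 10.5000
-16.0000·x + 10.0000·y = c_1−c_2 = -21.0000
-16.0000·x − 10.0000·y = c_1−c_3 = -91.0000
solve first two rows → x=3.5000, y=3.5000

(3.5000, 3.5000)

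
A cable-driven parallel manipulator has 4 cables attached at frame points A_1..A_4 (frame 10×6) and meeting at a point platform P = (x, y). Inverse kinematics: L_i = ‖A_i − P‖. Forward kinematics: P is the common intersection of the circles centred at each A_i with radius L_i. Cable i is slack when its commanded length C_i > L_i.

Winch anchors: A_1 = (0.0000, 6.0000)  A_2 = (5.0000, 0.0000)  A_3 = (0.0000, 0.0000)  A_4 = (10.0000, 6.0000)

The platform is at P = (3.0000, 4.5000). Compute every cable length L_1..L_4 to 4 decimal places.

cable 1: Δx=-3.0000, Δy=1.5000; L_1 = √(Δx²+Δy²) = 3.3541
cable 2: Δx=2.0000, Δy=-4.5000; L_2 = √(Δx²+Δy²) = 4.9244
cable 3: Δx=-3.0000, Δy=-4.5000; L_3 = √(Δx²+Δy²) = 5.4083
cable 4: Δx=7.0000, Δy=1.5000; L_4 = √(Δx²+Δy²) = 7.1589

(3.3541, 4.9244, 5.4083, 7.1589)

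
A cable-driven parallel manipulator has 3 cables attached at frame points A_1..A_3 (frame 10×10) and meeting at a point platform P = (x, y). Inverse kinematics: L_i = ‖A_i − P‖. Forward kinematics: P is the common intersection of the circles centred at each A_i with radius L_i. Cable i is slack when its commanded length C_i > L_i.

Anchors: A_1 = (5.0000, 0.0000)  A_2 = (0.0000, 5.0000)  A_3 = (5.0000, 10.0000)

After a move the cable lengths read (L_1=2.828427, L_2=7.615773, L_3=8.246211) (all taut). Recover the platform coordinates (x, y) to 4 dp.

(7.0000, 2.0000)

expand ‖A_i−P‖²=L_i² and subtract eq 1 (c_i ≔ ‖A_i‖²−L_i²)
c_1 = 25.0000+0.0000−8.0000 = 17.0000
eq1−eq2 → [10.0000  -10.0000]·P = 50.0000
eq1−eq3 → [0.0000  -20.0000]·P = -40.0000
2×2 solve → P = (7.0000, 2.0000)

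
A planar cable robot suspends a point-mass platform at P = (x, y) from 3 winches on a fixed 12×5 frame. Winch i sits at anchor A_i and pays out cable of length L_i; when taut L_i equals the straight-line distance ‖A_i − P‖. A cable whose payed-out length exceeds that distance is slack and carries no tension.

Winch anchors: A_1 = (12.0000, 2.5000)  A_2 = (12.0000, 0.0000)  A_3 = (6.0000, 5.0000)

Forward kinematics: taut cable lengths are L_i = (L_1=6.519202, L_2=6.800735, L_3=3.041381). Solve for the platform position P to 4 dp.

(5.5000, 2.0000)

expand ‖A_i−P‖²=L_i² and subtract eq 1 (k_i ≔ ‖A_i‖²−L_i²)
k_1 = 144.0000+6.2500−42.5000 = 107.7500
eq1−eq2 → [0.0000  5.0000]·P = 10.0000
eq1−eq3 → [12.0000  -5.0000]·P = 56.0000
2×2 solve → P = (5.5000, 2.0000)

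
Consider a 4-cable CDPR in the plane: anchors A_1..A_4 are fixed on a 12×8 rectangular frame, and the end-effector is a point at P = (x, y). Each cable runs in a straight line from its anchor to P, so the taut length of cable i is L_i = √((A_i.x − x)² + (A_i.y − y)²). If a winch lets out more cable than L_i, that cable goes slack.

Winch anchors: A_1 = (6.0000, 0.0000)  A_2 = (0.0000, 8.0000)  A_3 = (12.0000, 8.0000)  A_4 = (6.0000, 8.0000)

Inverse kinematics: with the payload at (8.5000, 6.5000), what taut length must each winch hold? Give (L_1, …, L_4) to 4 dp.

L_1 = √((6.0000−8.5000)² + (0.0000−6.5000)²) = 6.9642
L_2 = √((0.0000−8.5000)² + (8.0000−6.5000)²) = 8.6313
L_3 = √((12.0000−8.5000)² + (8.0000−6.5000)²) = 3.8079
L_4 = √((6.0000−8.5000)² + (8.0000−6.5000)²) = 2.9155

(6.9642, 8.6313, 3.8079, 2.9155)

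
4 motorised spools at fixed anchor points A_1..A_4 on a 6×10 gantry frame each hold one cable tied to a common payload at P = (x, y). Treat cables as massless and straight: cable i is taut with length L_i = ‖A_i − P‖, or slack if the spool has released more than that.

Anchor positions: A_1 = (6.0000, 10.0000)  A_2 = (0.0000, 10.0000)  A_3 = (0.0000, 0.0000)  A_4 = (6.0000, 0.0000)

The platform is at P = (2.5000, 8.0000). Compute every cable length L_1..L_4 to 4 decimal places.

(4.0311, 3.2016, 8.3815, 8.7321)

L_1 = √((6.0000−2.5000)² + (10.0000−8.0000)²) = 4.0311
L_2 = √((0.0000−2.5000)² + (10.0000−8.0000)²) = 3.2016
L_3 = √((0.0000−2.5000)² + (0.0000−8.0000)²) = 8.3815
L_4 = √((6.0000−2.5000)² + (0.0000−8.0000)²) = 8.7321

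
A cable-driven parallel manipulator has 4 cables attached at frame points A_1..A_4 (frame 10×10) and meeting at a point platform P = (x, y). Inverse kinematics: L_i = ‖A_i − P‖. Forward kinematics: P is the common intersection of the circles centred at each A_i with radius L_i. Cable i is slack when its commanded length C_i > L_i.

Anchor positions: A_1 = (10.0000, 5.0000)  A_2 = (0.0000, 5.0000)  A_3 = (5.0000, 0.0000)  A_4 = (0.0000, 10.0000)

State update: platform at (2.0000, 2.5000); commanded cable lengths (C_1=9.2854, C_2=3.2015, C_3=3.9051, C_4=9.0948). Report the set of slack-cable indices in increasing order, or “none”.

1, 4

i=1: geometric 8.3815 vs commanded 9.2854 ⇒ slack
i=2: geometric 3.2016 vs commanded 3.2015 ⇒ taut
i=3: geometric 3.9051 vs commanded 3.9051 ⇒ taut
i=4: geometric 7.7621 vs commanded 9.0948 ⇒ slack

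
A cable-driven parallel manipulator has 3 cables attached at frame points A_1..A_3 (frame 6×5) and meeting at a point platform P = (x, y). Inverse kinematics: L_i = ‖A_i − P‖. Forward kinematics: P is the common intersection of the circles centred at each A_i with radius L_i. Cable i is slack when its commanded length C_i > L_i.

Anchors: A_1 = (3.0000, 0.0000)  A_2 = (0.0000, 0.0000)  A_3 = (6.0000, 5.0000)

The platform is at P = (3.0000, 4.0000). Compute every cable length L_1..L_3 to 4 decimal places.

L_1 = √((3.0000−3.0000)² + (0.0000−4.0000)²) = 4.0000
L_2 = √((0.0000−3.0000)² + (0.0000−4.0000)²) = 5.0000
L_3 = √((6.0000−3.0000)² + (5.0000−4.0000)²) = 3.1623

(4.0000, 5.0000, 3.1623)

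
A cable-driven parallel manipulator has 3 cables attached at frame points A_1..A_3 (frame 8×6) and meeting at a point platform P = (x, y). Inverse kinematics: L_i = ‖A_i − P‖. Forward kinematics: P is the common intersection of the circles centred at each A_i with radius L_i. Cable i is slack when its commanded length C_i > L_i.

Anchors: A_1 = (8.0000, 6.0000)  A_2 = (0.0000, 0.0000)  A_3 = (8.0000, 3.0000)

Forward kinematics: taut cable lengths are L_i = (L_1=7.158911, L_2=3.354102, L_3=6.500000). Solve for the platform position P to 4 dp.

(1.5000, 3.0000)

circle eqns → linear via eq_j − eq_1; set c_j = A_j·A_j − L_j²
c_1 = 64.0000+36.0000−51.2500 = 48.7500
16.0000·x + 12.0000·y = c_1−c_2 = 60.0000
0.0000·x + 6.0000·y = c_1−c_3 = 18.0000
solve first two rows → x=1.5000, y=3.0000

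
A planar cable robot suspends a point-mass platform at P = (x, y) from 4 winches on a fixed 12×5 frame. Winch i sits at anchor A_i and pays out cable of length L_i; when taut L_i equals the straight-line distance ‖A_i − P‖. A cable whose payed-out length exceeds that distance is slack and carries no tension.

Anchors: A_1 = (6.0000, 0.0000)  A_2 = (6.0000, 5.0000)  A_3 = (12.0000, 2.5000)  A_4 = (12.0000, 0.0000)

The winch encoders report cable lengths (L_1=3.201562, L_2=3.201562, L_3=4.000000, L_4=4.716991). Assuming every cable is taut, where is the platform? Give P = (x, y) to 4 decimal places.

(8.0000, 2.5000)

circle eqns → linear via eq_j − eq_1; set k_j = A_j·A_j − L_j²
k_1 = 36.0000+0.0000−10.2500 = 25.7500
0.0000·x − 10.0000·y = k_1−k_2 = -25.0000
-12.0000·x − 5.0000·y = k_1−k_3 = -108.5000
-12.0000·x + 0.0000·y = k_1−k_4 = -96.0000
solve first two rows → x=8.0000, y=2.5000
check cable 4: ‖A_4−P‖² = 22.2500 ≈ L_4² = 22.2500 ✓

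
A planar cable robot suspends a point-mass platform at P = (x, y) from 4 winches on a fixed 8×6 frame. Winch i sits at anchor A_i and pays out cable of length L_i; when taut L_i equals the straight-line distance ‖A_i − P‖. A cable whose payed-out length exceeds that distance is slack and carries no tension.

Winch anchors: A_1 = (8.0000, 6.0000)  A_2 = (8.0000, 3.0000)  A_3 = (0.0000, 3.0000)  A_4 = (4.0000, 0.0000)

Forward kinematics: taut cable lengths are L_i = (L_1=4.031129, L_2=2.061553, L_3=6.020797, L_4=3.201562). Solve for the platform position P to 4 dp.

(6.0000, 2.5000)

circle eqns → linear via eq_j − eq_1; set q_j = A_j·A_j − L_j²
q_1 = 64.0000+36.0000−16.2500 = 83.7500
0.0000·x + 6.0000·y = q_1−q_2 = 15.0000
16.0000·x + 6.0000·y = q_1−q_3 = 111.0000
8.0000·x + 12.0000·y = q_1−q_4 = 78.0000
solve first two rows → x=6.0000, y=2.5000
check cable 4: ‖A_4−P‖² = 10.2500 ≈ L_4² = 10.2500 ✓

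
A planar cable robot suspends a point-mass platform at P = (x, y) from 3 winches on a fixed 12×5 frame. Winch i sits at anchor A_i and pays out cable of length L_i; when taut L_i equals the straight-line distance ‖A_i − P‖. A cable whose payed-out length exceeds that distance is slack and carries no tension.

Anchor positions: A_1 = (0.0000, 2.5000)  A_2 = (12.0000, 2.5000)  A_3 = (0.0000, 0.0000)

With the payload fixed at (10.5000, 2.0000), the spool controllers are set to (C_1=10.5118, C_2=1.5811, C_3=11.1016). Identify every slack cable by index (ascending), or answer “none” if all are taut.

3

cable 1: L_1 = ‖A_1−P‖ = 10.5119;  C_1 = 10.5118 → taut
cable 2: L_2 = ‖A_2−P‖ = 1.5811;  C_2 = 1.5811 → taut
cable 3: L_3 = ‖A_3−P‖ = 10.6888;  C_3 = 11.1016 → slack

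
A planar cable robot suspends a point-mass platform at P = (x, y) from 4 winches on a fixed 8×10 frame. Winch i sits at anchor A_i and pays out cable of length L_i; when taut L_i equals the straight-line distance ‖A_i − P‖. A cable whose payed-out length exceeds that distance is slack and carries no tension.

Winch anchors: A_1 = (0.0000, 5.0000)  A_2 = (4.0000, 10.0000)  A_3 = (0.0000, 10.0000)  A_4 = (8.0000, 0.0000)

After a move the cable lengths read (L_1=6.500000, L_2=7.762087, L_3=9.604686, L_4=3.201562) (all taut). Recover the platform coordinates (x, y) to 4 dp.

(6.0000, 2.5000)

each cable: (A_i−P)·(A_i−P) = L_i²; let c_i = ‖A_i‖²−L_i²
c_1 = 0.0000+25.0000−42.2500 = -17.2500
row 1: -8.0000x − 10.0000y = -73.0000  (c_2=55.7500)
row 2: 0.0000x − 10.0000y = -25.0000  (c_3=7.7500)
row 3: -16.0000x + 10.0000y = -71.0000  (c_4=53.7500)
Cramer on rows 1–2 → x = 6.0000, y = 2.5000
check cable 4: ‖A_4−P‖² = 10.2500 ≈ L_4² = 10.2500 ✓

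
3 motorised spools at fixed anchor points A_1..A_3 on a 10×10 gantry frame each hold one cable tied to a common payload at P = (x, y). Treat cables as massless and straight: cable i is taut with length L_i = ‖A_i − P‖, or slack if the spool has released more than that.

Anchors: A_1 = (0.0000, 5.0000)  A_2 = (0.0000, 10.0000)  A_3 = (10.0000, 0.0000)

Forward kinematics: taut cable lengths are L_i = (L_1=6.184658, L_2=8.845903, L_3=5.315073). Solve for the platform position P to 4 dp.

circle eqns → linear via eq_j − eq_1; set c_j = A_j·A_j − L_j²
c_1 = 0.0000+25.0000−38.2500 = -13.2500
0.0000·x − 10.0000·y = c_1−c_2 = -35.0000
-20.0000·x + 10.0000·y = c_1−c_3 = -85.0000
solve first two rows → x=6.0000, y=3.5000

(6.0000, 3.5000)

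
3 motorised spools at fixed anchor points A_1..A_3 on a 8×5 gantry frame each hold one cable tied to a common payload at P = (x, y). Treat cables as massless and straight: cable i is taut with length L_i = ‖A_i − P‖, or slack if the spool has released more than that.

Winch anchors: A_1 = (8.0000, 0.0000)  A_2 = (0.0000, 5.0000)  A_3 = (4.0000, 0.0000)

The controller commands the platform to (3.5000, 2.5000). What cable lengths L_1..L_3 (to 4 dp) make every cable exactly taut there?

(5.1478, 4.3012, 2.5495)

cable 1: Δx=4.5000, Δy=-2.5000; L_1 = √(Δx²+Δy²) = 5.1478
cable 2: Δx=-3.5000, Δy=2.5000; L_2 = √(Δx²+Δy²) = 4.3012
cable 3: Δx=0.5000, Δy=-2.5000; L_3 = √(Δx²+Δy²) = 2.5495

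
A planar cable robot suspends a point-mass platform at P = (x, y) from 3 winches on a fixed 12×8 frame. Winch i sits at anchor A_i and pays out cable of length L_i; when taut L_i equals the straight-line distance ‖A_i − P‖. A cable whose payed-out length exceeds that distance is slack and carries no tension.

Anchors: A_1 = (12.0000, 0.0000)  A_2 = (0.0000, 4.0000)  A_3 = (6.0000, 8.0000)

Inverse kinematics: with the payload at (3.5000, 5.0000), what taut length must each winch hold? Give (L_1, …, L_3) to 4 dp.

L_1 = √((12.0000−3.5000)² + (0.0000−5.0000)²) = 9.8615
L_2 = √((0.0000−3.5000)² + (4.0000−5.0000)²) = 3.6401
L_3 = √((6.0000−3.5000)² + (8.0000−5.0000)²) = 3.9051

(9.8615, 3.6401, 3.9051)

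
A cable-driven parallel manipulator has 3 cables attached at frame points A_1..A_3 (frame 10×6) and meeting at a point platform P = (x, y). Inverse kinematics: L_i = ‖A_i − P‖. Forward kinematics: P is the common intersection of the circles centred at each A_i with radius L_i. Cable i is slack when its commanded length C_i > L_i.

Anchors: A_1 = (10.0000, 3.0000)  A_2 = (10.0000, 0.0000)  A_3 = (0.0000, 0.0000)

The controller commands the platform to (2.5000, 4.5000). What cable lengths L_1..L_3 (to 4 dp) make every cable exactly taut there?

(7.6485, 8.7464, 5.1478)

cable 1: Δx=7.5000, Δy=-1.5000; L_1 = √(Δx²+Δy²) = 7.6485
cable 2: Δx=7.5000, Δy=-4.5000; L_2 = √(Δx²+Δy²) = 8.7464
cable 3: Δx=-2.5000, Δy=-4.5000; L_3 = √(Δx²+Δy²) = 5.1478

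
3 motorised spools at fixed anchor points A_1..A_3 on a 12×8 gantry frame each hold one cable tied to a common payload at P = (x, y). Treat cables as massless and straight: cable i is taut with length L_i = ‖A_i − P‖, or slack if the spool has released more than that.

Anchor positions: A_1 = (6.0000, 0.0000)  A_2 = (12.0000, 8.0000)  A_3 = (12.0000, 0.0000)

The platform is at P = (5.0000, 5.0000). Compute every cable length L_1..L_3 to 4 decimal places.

cable 1: Δx=1.0000, Δy=-5.0000; L_1 = √(Δx²+Δy²) = 5.0990
cable 2: Δx=7.0000, Δy=3.0000; L_2 = √(Δx²+Δy²) = 7.6158
cable 3: Δx=7.0000, Δy=-5.0000; L_3 = √(Δx²+Δy²) = 8.6023

(5.0990, 7.6158, 8.6023)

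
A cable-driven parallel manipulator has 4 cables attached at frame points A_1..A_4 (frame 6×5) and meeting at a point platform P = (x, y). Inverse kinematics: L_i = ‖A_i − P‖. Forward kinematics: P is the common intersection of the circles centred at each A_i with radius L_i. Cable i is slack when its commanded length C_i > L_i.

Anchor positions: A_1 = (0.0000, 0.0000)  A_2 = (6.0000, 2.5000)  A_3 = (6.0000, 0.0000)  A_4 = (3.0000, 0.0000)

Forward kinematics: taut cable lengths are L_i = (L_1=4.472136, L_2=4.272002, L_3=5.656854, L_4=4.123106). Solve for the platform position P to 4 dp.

(2.0000, 4.0000)

expand ‖A_i−P‖²=L_i² and subtract eq 1 (q_i ≔ ‖A_i‖²−L_i²)
q_1 = 0.0000+0.0000−20.0000 = -20.0000
eq1−eq2 → [-12.0000  -5.0000]·P = -44.0000
eq1−eq3 → [-12.0000  0.0000]·P = -24.0000
eq1−eq4 → [-6.0000  0.0000]·P = -12.0000
2×2 solve → P = (2.0000, 4.0000)
check cable 4: ‖A_4−P‖² = 17.0000 ≈ L_4² = 17.0000 ✓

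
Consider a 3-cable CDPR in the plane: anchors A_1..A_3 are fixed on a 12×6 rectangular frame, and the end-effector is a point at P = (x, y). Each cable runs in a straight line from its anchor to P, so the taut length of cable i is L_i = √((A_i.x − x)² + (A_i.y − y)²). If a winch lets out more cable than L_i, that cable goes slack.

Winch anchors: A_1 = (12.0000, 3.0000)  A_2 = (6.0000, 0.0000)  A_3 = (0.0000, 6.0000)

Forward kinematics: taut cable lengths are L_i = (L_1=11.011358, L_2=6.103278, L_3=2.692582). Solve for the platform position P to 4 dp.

expand ‖A_i−P‖²=L_i² and subtract eq 1 (k_i ≔ ‖A_i‖²−L_i²)
k_1 = 144.0000+9.0000−121.2500 = 31.7500
eq1−eq2 → [12.0000  6.0000]·P = 33.0000
eq1−eq3 → [24.0000  -6.0000]·P = 3.0000
2×2 solve → P = (1.0000, 3.5000)

(1.0000, 3.5000)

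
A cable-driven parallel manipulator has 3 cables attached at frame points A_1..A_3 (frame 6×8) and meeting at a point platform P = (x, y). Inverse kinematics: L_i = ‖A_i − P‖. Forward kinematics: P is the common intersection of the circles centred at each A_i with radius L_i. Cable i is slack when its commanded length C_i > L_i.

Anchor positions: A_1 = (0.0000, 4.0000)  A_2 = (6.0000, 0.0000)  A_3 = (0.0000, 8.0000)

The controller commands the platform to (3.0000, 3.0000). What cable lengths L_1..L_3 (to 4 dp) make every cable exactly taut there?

cable 1: Δx=-3.0000, Δy=1.0000; L_1 = √(Δx²+Δy²) = 3.1623
cable 2: Δx=3.0000, Δy=-3.0000; L_2 = √(Δx²+Δy²) = 4.2426
cable 3: Δx=-3.0000, Δy=5.0000; L_3 = √(Δx²+Δy²) = 5.8310

(3.1623, 4.2426, 5.8310)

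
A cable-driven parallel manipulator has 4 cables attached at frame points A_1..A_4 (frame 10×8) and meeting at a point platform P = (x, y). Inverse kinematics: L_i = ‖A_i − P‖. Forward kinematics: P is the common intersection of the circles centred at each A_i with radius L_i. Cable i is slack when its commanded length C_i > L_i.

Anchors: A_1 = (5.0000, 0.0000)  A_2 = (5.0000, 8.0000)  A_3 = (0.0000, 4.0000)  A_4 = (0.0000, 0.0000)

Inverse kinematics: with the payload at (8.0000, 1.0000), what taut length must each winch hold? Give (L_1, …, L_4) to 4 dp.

(3.1623, 7.6158, 8.5440, 8.0623)

L_1: Δ = A_1−P = (-3.0000, -1.0000) → ‖Δ‖ = √10.0000 = 3.1623
L_2: Δ = A_2−P = (-3.0000, 7.0000) → ‖Δ‖ = √58.0000 = 7.6158
L_3: Δ = A_3−P = (-8.0000, 3.0000) → ‖Δ‖ = √73.0000 = 8.5440
L_4: Δ = A_4−P = (-8.0000, -1.0000) → ‖Δ‖ = √65.0000 = 8.0623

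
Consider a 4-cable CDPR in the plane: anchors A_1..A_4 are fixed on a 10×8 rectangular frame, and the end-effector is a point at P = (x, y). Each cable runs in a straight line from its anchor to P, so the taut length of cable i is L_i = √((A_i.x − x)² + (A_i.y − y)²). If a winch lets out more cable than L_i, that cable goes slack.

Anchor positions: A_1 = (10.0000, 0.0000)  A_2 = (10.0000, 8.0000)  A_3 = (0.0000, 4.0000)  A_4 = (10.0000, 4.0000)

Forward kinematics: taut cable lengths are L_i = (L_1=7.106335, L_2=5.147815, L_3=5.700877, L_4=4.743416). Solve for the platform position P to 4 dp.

(5.5000, 5.5000)

expand ‖A_i−P‖²=L_i² and subtract eq 1 (c_i ≔ ‖A_i‖²−L_i²)
c_1 = 100.0000+0.0000−50.5000 = 49.5000
eq1−eq2 → [0.0000  -16.0000]·P = -88.0000
eq1−eq3 → [20.0000  -8.0000]·P = 66.0000
eq1−eq4 → [0.0000  -8.0000]·P = -44.0000
2×2 solve → P = (5.5000, 5.5000)
check cable 4: ‖A_4−P‖² = 22.5000 ≈ L_4² = 22.5000 ✓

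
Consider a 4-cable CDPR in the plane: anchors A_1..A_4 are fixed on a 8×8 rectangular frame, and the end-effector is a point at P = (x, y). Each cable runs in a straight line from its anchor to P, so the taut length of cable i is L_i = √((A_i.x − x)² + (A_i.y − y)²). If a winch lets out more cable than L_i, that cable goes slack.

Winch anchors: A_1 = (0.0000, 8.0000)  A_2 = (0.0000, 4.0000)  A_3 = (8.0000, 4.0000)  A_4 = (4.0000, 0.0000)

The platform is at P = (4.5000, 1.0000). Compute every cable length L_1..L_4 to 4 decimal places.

L_1: Δ = A_1−P = (-4.5000, 7.0000) → ‖Δ‖ = √69.2500 = 8.3217
L_2: Δ = A_2−P = (-4.5000, 3.0000) → ‖Δ‖ = √29.2500 = 5.4083
L_3: Δ = A_3−P = (3.5000, 3.0000) → ‖Δ‖ = √21.2500 = 4.6098
L_4: Δ = A_4−P = (-0.5000, -1.0000) → ‖Δ‖ = √1.2500 = 1.1180

(8.3217, 5.4083, 4.6098, 1.1180)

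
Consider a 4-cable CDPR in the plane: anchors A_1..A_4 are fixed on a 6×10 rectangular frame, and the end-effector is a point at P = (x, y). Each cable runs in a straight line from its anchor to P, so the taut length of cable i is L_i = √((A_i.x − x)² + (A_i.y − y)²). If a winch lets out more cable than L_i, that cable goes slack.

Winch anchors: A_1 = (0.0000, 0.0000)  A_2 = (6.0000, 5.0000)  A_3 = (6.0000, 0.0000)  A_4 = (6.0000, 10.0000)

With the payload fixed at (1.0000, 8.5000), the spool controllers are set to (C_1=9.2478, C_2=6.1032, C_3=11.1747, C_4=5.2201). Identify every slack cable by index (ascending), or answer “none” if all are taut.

1, 3

cable 1: L_1 = ‖A_1−P‖ = 8.5586;  C_1 = 9.2478 → slack
cable 2: L_2 = ‖A_2−P‖ = 6.1033;  C_2 = 6.1032 → taut
cable 3: L_3 = ‖A_3−P‖ = 9.8615;  C_3 = 11.1747 → slack
cable 4: L_4 = ‖A_4−P‖ = 5.2202;  C_4 = 5.2201 → taut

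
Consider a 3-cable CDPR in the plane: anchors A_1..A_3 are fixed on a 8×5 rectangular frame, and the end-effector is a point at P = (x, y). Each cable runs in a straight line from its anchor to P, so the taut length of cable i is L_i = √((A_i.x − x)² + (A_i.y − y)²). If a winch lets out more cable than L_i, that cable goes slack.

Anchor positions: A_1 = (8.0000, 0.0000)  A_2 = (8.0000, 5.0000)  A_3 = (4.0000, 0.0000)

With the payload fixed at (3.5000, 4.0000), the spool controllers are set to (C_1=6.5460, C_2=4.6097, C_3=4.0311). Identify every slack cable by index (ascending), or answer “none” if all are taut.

1

cable 1: L_1 = ‖A_1−P‖ = 6.0208;  C_1 = 6.5460 → slack
cable 2: L_2 = ‖A_2−P‖ = 4.6098;  C_2 = 4.6097 → taut
cable 3: L_3 = ‖A_3−P‖ = 4.0311;  C_3 = 4.0311 → taut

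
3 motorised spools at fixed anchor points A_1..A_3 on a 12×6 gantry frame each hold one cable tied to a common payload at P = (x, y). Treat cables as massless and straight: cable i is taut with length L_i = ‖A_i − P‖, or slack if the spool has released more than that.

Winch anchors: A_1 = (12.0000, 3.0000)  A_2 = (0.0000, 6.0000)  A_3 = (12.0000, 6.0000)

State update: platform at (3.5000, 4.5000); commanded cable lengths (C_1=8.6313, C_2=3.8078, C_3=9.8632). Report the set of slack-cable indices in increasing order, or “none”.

cable 1: L_1 = ‖A_1−P‖ = 8.6313;  C_1 = 8.6313 → taut
cable 2: L_2 = ‖A_2−P‖ = 3.8079;  C_2 = 3.8078 → taut
cable 3: L_3 = ‖A_3−P‖ = 8.6313;  C_3 = 9.8632 → slack

3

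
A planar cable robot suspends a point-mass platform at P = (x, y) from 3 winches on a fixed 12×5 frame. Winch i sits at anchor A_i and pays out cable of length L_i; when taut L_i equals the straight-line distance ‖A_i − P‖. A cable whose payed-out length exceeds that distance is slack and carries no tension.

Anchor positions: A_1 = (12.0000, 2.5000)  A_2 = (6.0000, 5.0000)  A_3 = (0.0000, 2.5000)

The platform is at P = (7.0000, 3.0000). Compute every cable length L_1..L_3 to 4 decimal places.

(5.0249, 2.2361, 7.0178)

L_1 = √((12.0000−7.0000)² + (2.5000−3.0000)²) = 5.0249
L_2 = √((6.0000−7.0000)² + (5.0000−3.0000)²) = 2.2361
L_3 = √((0.0000−7.0000)² + (2.5000−3.0000)²) = 7.0178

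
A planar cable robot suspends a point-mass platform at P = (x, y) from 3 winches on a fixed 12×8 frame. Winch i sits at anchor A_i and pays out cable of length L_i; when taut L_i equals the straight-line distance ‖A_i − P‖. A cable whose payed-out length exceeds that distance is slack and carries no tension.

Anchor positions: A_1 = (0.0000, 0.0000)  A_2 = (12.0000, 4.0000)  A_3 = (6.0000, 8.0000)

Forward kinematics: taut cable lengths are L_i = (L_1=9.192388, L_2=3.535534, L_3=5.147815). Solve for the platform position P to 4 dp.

(8.5000, 3.5000)

each cable: (A_i−P)·(A_i−P) = L_i²; let k_i = ‖A_i‖²−L_i²
k_1 = 0.0000+0.0000−84.5000 = -84.5000
row 1: -24.0000x − 8.0000y = -232.0000  (k_2=147.5000)
row 2: -12.0000x − 16.0000y = -158.0000  (k_3=73.5000)
Cramer on rows 1–2 → x = 8.5000, y = 3.5000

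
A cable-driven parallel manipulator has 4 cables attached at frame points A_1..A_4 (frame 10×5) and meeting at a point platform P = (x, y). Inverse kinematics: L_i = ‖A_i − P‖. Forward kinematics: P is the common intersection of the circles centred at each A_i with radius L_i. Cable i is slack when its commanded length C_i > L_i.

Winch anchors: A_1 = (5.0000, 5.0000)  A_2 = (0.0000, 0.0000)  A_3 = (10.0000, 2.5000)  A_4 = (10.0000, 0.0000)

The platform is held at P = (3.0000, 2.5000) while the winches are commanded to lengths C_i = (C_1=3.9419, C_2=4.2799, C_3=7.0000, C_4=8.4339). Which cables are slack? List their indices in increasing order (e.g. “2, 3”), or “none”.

1, 2, 4

i=1: geometric 3.2016 vs commanded 3.9419 ⇒ slack
i=2: geometric 3.9051 vs commanded 4.2799 ⇒ slack
i=3: geometric 7.0000 vs commanded 7.0000 ⇒ taut
i=4: geometric 7.4330 vs commanded 8.4339 ⇒ slack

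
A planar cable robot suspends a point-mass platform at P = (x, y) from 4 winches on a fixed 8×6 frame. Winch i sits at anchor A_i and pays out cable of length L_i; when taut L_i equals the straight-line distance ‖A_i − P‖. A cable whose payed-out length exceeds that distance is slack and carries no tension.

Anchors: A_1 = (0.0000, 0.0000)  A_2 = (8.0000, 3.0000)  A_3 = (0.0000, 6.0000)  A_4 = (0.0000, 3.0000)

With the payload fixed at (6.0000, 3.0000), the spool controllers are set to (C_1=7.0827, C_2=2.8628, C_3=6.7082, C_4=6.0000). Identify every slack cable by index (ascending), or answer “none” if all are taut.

1, 2

cable 1: L_1 = ‖A_1−P‖ = 6.7082;  C_1 = 7.0827 → slack
cable 2: L_2 = ‖A_2−P‖ = 2.0000;  C_2 = 2.8628 → slack
cable 3: L_3 = ‖A_3−P‖ = 6.7082;  C_3 = 6.7082 → taut
cable 4: L_4 = ‖A_4−P‖ = 6.0000;  C_4 = 6.0000 → taut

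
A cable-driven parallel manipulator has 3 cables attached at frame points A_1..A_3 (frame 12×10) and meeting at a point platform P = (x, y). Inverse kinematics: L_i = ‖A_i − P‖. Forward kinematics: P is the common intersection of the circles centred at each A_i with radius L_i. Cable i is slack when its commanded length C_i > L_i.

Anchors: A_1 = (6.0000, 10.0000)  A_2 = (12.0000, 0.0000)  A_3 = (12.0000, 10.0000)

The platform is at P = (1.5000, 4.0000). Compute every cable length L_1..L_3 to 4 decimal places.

(7.5000, 11.2361, 12.0934)

L_1 = √((6.0000−1.5000)² + (10.0000−4.0000)²) = 7.5000
L_2 = √((12.0000−1.5000)² + (0.0000−4.0000)²) = 11.2361
L_3 = √((12.0000−1.5000)² + (10.0000−4.0000)²) = 12.0934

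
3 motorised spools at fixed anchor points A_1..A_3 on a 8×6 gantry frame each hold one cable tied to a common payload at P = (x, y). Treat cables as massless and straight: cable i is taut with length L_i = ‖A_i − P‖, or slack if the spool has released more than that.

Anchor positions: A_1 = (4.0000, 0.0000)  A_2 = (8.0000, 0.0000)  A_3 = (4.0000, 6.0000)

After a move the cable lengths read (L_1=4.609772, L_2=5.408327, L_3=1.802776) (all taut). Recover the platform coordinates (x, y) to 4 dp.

circle eqns → linear via eq_j − eq_1; set c_j = A_j·A_j − L_j²
c_1 = 16.0000+0.0000−21.2500 = -5.2500
-8.0000·x + 0.0000·y = c_1−c_2 = -40.0000
0.0000·x − 12.0000·y = c_1−c_3 = -54.0000
solve first two rows → x=5.0000, y=4.5000

(5.0000, 4.5000)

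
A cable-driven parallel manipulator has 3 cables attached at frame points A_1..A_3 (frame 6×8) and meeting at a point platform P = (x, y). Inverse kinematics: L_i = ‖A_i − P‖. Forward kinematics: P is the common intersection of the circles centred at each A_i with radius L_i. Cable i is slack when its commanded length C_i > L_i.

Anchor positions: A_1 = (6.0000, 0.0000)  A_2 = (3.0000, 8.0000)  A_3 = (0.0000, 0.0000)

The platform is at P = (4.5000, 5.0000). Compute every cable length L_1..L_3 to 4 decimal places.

(5.2202, 3.3541, 6.7268)

cable 1: Δx=1.5000, Δy=-5.0000; L_1 = √(Δx²+Δy²) = 5.2202
cable 2: Δx=-1.5000, Δy=3.0000; L_2 = √(Δx²+Δy²) = 3.3541
cable 3: Δx=-4.5000, Δy=-5.0000; L_3 = √(Δx²+Δy²) = 6.7268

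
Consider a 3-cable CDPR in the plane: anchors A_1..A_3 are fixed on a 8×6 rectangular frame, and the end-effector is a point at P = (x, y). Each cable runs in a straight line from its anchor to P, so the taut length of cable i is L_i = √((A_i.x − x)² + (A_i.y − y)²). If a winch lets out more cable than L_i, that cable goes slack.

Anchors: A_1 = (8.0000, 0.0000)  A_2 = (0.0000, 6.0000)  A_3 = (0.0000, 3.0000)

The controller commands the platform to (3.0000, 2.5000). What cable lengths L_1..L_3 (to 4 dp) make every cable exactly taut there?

cable 1: Δx=5.0000, Δy=-2.5000; L_1 = √(Δx²+Δy²) = 5.5902
cable 2: Δx=-3.0000, Δy=3.5000; L_2 = √(Δx²+Δy²) = 4.6098
cable 3: Δx=-3.0000, Δy=0.5000; L_3 = √(Δx²+Δy²) = 3.0414

(5.5902, 4.6098, 3.0414)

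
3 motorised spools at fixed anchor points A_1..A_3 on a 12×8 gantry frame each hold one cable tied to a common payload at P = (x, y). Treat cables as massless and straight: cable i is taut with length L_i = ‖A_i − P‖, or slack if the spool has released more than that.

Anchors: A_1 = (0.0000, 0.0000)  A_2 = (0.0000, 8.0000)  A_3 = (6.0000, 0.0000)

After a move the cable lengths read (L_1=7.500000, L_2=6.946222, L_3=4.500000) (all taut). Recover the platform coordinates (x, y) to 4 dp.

(6.0000, 4.5000)

each cable: (A_i−P)·(A_i−P) = L_i²; let q_i = ‖A_i‖²−L_i²
q_1 = 0.0000+0.0000−56.2500 = -56.2500
row 1: 0.0000x − 16.0000y = -72.0000  (q_2=15.7500)
row 2: -12.0000x + 0.0000y = -72.0000  (q_3=15.7500)
Cramer on rows 1–2 → x = 6.0000, y = 4.5000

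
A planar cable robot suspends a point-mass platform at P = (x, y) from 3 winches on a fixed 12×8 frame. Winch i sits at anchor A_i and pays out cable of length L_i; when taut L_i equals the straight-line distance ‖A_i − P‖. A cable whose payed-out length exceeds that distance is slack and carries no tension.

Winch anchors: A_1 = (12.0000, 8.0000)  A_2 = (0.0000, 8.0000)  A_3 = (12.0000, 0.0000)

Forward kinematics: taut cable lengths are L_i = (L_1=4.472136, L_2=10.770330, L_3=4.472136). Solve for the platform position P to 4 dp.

circle eqns → linear via eq_j − eq_1; set c_j = A_j·A_j − L_j²
c_1 = 144.0000+64.0000−20.0000 = 188.0000
24.0000·x + 0.0000·y = c_1−c_2 = 240.0000
0.0000·x + 16.0000·y = c_1−c_3 = 64.0000
solve first two rows → x=10.0000, y=4.0000

(10.0000, 4.0000)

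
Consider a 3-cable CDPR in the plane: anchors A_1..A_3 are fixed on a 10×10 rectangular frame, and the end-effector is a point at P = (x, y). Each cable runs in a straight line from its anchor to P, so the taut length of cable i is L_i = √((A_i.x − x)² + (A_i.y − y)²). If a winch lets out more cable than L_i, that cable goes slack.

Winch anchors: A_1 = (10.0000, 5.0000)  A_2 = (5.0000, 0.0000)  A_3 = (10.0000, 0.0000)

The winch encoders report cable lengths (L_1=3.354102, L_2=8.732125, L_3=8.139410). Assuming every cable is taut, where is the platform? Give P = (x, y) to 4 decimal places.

each cable: (A_i−P)·(A_i−P) = L_i²; let q_i = ‖A_i‖²−L_i²
q_1 = 100.0000+25.0000−11.2500 = 113.7500
row 1: 10.0000x + 10.0000y = 165.0000  (q_2=-51.2500)
row 2: 0.0000x + 10.0000y = 80.0000  (q_3=33.7500)
Cramer on rows 1–2 → x = 8.5000, y = 8.0000

(8.5000, 8.0000)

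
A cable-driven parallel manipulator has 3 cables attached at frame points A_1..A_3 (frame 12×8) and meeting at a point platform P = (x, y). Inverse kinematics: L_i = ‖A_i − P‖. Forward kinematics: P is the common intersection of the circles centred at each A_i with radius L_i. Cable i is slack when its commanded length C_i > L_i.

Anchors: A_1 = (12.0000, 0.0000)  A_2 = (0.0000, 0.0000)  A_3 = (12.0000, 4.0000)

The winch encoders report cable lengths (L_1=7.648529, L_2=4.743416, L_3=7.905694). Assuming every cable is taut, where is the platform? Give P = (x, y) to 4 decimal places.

expand ‖A_i−P‖²=L_i² and subtract eq 1 (k_i ≔ ‖A_i‖²−L_i²)
k_1 = 144.0000+0.0000−58.5000 = 85.5000
eq1−eq2 → [24.0000  0.0000]·P = 108.0000
eq1−eq3 → [0.0000  -8.0000]·P = -12.0000
2×2 solve → P = (4.5000, 1.5000)

(4.5000, 1.5000)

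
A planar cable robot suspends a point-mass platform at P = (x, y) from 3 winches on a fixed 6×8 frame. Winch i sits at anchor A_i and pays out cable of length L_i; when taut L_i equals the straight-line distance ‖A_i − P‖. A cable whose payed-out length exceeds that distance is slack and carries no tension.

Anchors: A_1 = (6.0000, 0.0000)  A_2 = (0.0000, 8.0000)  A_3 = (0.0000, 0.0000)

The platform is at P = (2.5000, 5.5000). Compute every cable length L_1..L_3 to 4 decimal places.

L_1 = √((6.0000−2.5000)² + (0.0000−5.5000)²) = 6.5192
L_2 = √((0.0000−2.5000)² + (8.0000−5.5000)²) = 3.5355
L_3 = √((0.0000−2.5000)² + (0.0000−5.5000)²) = 6.0415

(6.5192, 3.5355, 6.0415)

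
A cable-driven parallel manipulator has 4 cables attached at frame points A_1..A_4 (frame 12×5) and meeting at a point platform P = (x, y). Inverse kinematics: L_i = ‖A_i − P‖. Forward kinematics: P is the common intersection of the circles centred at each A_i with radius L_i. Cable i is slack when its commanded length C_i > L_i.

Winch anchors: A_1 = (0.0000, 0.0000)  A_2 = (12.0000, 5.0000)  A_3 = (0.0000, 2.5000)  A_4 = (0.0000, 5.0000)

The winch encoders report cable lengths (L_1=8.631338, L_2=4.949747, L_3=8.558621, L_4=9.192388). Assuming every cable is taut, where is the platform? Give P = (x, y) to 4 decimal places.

circle eqns → linear via eq_j − eq_1; set k_j = A_j·A_j − L_j²
k_1 = 0.0000+0.0000−74.5000 = -74.5000
-24.0000·x − 10.0000·y = k_1−k_2 = -219.0000
0.0000·x − 5.0000·y = k_1−k_3 = -7.5000
0.0000·x − 10.0000·y = k_1−k_4 = -15.0000
solve first two rows → x=8.5000, y=1.5000
check cable 4: ‖A_4−P‖² = 84.5000 ≈ L_4² = 84.5000 ✓

(8.5000, 1.5000)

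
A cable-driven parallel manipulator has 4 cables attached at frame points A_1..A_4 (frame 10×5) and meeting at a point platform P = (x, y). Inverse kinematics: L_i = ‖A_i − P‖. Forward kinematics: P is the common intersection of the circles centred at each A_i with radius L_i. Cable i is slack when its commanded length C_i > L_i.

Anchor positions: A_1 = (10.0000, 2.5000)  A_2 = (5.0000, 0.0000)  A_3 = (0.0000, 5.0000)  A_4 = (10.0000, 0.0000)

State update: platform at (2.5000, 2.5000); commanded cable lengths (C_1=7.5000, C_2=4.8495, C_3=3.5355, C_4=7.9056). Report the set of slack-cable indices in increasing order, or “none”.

i=1: geometric 7.5000 vs commanded 7.5000 ⇒ taut
i=2: geometric 3.5355 vs commanded 4.8495 ⇒ slack
i=3: geometric 3.5355 vs commanded 3.5355 ⇒ taut
i=4: geometric 7.9057 vs commanded 7.9056 ⇒ taut

2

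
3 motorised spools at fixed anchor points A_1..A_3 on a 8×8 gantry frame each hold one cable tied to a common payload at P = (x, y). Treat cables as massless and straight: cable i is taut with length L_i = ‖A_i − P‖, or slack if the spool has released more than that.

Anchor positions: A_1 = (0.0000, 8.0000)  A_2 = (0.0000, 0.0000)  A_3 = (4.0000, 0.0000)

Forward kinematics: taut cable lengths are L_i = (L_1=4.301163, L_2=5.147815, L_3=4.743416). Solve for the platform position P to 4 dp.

(2.5000, 4.5000)

each cable: (A_i−P)·(A_i−P) = L_i²; let k_i = ‖A_i‖²−L_i²
k_1 = 0.0000+64.0000−18.5000 = 45.5000
row 1: 0.0000x + 16.0000y = 72.0000  (k_2=-26.5000)
row 2: -8.0000x + 16.0000y = 52.0000  (k_3=-6.5000)
Cramer on rows 1–2 → x = 2.5000, y = 4.5000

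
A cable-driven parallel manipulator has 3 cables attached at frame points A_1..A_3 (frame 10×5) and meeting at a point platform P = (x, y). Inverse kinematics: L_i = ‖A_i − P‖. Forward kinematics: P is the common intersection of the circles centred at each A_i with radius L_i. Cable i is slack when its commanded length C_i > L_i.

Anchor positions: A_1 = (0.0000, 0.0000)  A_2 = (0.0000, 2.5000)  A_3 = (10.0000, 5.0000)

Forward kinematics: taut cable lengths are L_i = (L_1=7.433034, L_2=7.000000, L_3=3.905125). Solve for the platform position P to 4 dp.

(7.0000, 2.5000)

each cable: (A_i−P)·(A_i−P) = L_i²; let k_i = ‖A_i‖²−L_i²
k_1 = 0.0000+0.0000−55.2500 = -55.2500
row 1: 0.0000x − 5.0000y = -12.5000  (k_2=-42.7500)
row 2: -20.0000x − 10.0000y = -165.0000  (k_3=109.7500)
Cramer on rows 1–2 → x = 7.0000, y = 2.5000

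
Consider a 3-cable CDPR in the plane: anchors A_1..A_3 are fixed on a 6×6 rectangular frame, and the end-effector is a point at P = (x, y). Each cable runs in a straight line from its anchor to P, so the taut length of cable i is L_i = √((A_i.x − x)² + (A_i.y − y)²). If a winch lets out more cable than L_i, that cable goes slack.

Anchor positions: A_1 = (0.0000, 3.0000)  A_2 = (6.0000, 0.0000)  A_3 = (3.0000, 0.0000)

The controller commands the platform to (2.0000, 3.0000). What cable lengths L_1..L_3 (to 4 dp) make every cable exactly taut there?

(2.0000, 5.0000, 3.1623)

L_1: Δ = A_1−P = (-2.0000, 0.0000) → ‖Δ‖ = √4.0000 = 2.0000
L_2: Δ = A_2−P = (4.0000, -3.0000) → ‖Δ‖ = √25.0000 = 5.0000
L_3: Δ = A_3−P = (1.0000, -3.0000) → ‖Δ‖ = √10.0000 = 3.1623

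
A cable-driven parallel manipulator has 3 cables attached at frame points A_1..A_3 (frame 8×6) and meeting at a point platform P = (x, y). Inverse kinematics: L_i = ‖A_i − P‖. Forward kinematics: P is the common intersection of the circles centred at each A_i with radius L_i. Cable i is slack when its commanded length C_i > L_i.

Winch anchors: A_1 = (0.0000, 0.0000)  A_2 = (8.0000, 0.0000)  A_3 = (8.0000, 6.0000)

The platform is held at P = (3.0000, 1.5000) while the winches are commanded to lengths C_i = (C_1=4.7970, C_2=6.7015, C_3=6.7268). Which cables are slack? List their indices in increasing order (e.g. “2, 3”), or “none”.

cable 1: L_1 = ‖A_1−P‖ = 3.3541;  C_1 = 4.7970 → slack
cable 2: L_2 = ‖A_2−P‖ = 5.2202;  C_2 = 6.7015 → slack
cable 3: L_3 = ‖A_3−P‖ = 6.7268;  C_3 = 6.7268 → taut

1, 2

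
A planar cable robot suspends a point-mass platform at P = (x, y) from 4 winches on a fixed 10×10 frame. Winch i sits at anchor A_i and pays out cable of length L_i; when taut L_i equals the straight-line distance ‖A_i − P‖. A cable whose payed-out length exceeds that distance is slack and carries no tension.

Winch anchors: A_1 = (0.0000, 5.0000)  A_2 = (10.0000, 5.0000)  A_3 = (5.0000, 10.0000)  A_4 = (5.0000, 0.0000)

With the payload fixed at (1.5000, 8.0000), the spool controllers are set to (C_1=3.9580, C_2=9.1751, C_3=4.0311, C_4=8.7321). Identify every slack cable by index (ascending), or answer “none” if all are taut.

1, 2

cable 1: √((-1.5000)²+(-3.0000)²)=3.3541, C_1=3.9580: slack
cable 2: √((8.5000)²+(-3.0000)²)=9.0139, C_2=9.1751: slack
cable 3: √((3.5000)²+(2.0000)²)=4.0311, C_3=4.0311: taut
cable 4: √((3.5000)²+(-8.0000)²)=8.7321, C_4=8.7321: taut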